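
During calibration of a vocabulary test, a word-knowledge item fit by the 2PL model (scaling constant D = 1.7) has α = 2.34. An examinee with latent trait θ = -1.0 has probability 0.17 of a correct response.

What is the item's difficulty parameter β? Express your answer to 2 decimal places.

P(θ) = 1 / (1 + exp(−D·α(θ − β)))
logit(0.17) = ln(0.17/0.83) = -1.5856
β = θ − logit/(1.7·α) = -1.0 − (-1.5856)/3.9780 = -0.6014

-0.60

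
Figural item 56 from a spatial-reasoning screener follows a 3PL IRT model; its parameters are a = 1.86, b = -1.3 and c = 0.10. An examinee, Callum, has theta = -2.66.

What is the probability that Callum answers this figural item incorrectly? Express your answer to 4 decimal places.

P(theta) = c + (1 − c) · 1 / (1 + exp(−a(theta − b)))
Exponent: 1.86 × (-2.66 − (-1.3)) = -2.5296
1/(1 + e^{2.5296}) = 0.0738
P = 0.10 + 0.90 × 0.0738 = 0.1664
P(incorrect) = 1 − 0.1664 = 0.8336

0.8336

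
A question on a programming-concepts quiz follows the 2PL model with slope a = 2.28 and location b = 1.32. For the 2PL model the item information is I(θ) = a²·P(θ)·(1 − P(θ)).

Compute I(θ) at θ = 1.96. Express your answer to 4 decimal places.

0.7955

P = 1/(1+e^{-1.4592}) = 0.8114
P(1−P) = 0.8114 × 0.1886 = 0.1530
I = a² × P(1−P) = 2.28² × 0.1530 = 0.79548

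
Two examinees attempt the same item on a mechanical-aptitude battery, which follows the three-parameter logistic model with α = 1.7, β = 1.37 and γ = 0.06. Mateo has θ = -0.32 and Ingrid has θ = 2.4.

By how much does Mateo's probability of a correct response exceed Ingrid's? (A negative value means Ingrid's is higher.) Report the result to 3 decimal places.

P(θ) = γ + (1 − γ) · 1 / (1 + exp(−α(θ − β)))
P(Mateo) = 0.1103  [exponent -2.8730]
P(Ingrid) = 0.8610  [exponent 1.7510]
Difference = 0.1103 − 0.8610 = -0.7507

-0.751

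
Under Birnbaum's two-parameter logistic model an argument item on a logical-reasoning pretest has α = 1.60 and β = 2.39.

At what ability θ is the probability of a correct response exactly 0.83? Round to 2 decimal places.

3.38

P(θ) = 1 / (1 + exp(−α(θ − β)))
logit = ln(0.8300/0.1700) = 1.5856
θ = β + logit/(α) = 2.39 + 1.5856/1.6000 = 3.3810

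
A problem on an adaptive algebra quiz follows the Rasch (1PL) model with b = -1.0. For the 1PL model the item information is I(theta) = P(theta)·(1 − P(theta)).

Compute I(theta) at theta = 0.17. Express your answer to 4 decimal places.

0.1808

P = 1/(1+e^{-1.1700}) = 0.7631
P(1−P) = 0.7631 × 0.2369 = 0.1808
I = P(1−P) = 0.18075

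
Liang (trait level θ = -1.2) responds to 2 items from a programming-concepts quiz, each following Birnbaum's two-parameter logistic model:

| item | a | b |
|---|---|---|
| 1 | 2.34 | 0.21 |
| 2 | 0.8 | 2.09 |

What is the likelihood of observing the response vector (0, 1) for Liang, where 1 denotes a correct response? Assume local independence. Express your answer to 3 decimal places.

0.065

P(θ) = 1 / (1 + exp(−a(θ − b)))
P_1 = 1/(1+e^{3.2994}) = 0.0356
P_2 = 1/(1+e^{2.6320}) = 0.0671
L = (1−P_1) × P_2 = 0.9644 × 0.0671 = 0.06472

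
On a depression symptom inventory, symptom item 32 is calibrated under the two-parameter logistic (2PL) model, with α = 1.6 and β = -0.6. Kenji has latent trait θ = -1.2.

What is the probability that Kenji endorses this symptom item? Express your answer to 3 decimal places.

0.277

P(θ) = 1 / (1 + exp(−α(θ − β)))
Exponent: 1.6 × (-1.2 − (-0.6)) = -0.9600
1/(1 + e^{0.9600}) = 0.2769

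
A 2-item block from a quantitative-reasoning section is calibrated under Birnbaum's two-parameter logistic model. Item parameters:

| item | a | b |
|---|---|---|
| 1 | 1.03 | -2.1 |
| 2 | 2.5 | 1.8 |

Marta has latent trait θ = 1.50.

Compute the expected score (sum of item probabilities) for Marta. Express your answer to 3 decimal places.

P(θ) = 1 / (1 + exp(−a(θ − b)))
P_1 = 1/(1+e^{-3.7080}) = 0.9761
P_2 = 1/(1+e^{0.7500}) = 0.3208
E[score] = 0.9761 + 0.3208 = 1.2969

1.297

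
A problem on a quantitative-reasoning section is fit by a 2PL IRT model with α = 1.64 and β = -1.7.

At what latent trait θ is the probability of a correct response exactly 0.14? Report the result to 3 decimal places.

-2.807

P(θ) = 1 / (1 + exp(−α(θ − β)))
logit = ln(0.1400/0.8600) = -1.8153
θ = β + logit/(α) = -1.7 + (-1.8153)/1.6400 = -2.8069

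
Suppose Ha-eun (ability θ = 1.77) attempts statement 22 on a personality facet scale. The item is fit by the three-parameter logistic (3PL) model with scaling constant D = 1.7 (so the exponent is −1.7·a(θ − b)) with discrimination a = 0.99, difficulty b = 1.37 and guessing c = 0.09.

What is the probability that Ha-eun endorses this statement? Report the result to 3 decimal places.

P(θ) = c + (1 − c) · 1 / (1 + exp(−D·a(θ − b)))
Exponent: 1.7 × 0.99 × (1.77 − 1.37) = 0.6732
1/(1 + e^{-0.6732}) = 0.6622
P = 0.09 + 0.91 × 0.6622 = 0.6926

0.693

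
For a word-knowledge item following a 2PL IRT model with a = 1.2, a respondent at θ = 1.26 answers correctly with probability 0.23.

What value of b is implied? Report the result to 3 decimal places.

P(θ) = 1 / (1 + exp(−a(θ − b)))
logit(0.23) = ln(0.23/0.77) = -1.2083
b = θ − logit/(a) = 1.26 − (-1.2083)/1.2000 = 2.2669

2.267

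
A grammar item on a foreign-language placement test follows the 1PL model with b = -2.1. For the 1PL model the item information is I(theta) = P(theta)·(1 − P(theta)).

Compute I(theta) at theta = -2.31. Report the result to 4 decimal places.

P = 1/(1+e^{0.2100}) = 0.4477
P(1−P) = 0.4477 × 0.5523 = 0.2473
I = P(1−P) = 0.24726

0.2473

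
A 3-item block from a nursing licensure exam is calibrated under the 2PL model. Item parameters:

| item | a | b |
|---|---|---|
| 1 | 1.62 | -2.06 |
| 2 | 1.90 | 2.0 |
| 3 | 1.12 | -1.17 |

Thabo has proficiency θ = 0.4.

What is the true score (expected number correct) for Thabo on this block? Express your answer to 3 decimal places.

1.880

P(θ) = 1 / (1 + exp(−a(θ − b)))
P_1 = 1/(1+e^{-3.9852}) = 0.9818
P_2 = 1/(1+e^{3.0400}) = 0.0457
P_3 = 1/(1+e^{-1.7584}) = 0.8530
E[score] = 0.9818 + 0.0457 + 0.8530 = 1.8804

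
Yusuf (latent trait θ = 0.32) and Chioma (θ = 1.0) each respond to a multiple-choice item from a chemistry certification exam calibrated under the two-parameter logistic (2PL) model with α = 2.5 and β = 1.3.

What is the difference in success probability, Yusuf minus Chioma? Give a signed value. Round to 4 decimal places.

P(θ) = 1 / (1 + exp(−α(θ − β)))
P(Yusuf) = 0.0794  [exponent -2.4500]
P(Chioma) = 0.3208  [exponent -0.7500]
Difference = 0.0794 − 0.3208 = -0.2414

-0.2414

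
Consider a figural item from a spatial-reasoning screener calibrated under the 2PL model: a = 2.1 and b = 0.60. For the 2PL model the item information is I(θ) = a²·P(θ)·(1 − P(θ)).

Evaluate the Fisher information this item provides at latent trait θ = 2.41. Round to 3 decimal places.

P = 1/(1+e^{-3.8010}) = 0.9781
P(1−P) = 0.9781 × 0.0219 = 0.0214
I = a² × P(1−P) = 2.1² × 0.0214 = 0.09429

0.094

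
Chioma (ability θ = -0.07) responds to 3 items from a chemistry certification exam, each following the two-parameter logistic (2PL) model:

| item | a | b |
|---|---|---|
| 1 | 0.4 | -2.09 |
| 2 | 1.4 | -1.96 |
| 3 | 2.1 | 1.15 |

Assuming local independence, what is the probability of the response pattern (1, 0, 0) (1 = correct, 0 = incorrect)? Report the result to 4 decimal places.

0.0425

P(θ) = 1 / (1 + exp(−a(θ − b)))
P_1 = 1/(1+e^{-0.8080}) = 0.6917
P_2 = 1/(1+e^{-2.6460}) = 0.9338
P_3 = 1/(1+e^{2.5620}) = 0.0716
L = P_1 × (1−P_2) × (1−P_3) = 0.6917 × 0.0662 × 0.9284 = 0.04253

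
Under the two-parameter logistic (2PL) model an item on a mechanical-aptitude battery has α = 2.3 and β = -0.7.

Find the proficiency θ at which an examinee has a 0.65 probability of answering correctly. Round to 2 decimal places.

P(θ) = 1 / (1 + exp(−α(θ − β)))
logit = ln(0.6500/0.3500) = 0.6190
θ = β + logit/(α) = -0.7 + 0.6190/2.3000 = -0.4309

-0.43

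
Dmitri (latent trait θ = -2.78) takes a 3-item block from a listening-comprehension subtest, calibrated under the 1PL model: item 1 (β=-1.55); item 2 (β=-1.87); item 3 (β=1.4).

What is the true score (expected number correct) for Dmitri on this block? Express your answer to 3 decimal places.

0.528

P(θ) = 1 / (1 + exp(−(θ − β)))
P_1 = 1/(1+e^{1.2300}) = 0.2262
P_2 = 1/(1+e^{0.9100}) = 0.2870
P_3 = 1/(1+e^{4.1800}) = 0.0151
E[score] = 0.2262 + 0.2870 + 0.0151 = 0.5282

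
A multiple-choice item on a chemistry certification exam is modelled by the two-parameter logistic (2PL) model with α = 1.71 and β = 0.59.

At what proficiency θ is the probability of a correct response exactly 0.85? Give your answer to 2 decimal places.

1.60

P(θ) = 1 / (1 + exp(−α(θ − β)))
logit = ln(0.8500/0.1500) = 1.7346
θ = β + logit/(α) = 0.59 + 1.7346/1.7100 = 1.6044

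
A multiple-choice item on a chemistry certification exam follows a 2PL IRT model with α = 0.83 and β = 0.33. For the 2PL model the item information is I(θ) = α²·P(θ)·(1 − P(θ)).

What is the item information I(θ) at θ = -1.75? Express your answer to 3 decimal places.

P = 1/(1+e^{1.7264}) = 0.1510
P(1−P) = 0.1510 × 0.8490 = 0.1282
I = α² × P(1−P) = 0.83² × 0.1282 = 0.08834

0.088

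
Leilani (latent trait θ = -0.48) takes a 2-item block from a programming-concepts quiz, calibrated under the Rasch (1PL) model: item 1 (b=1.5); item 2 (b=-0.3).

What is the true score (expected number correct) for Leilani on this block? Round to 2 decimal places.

P(θ) = 1 / (1 + exp(−(θ − b)))
P_1 = 1/(1+e^{1.9800}) = 0.1213
P_2 = 1/(1+e^{0.1800}) = 0.4551
E[score] = 0.1213 + 0.4551 = 0.5764

0.58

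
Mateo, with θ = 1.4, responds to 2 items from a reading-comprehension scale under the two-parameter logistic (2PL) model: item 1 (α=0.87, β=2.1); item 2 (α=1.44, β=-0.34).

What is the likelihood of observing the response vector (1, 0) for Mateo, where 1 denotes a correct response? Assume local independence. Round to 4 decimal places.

0.0266

P(θ) = 1 / (1 + exp(−α(θ − β)))
P_1 = 1/(1+e^{0.6090}) = 0.3523
P_2 = 1/(1+e^{-2.5056}) = 0.9245
L = P_1 × (1−P_2) = 0.3523 × 0.0755 = 0.02659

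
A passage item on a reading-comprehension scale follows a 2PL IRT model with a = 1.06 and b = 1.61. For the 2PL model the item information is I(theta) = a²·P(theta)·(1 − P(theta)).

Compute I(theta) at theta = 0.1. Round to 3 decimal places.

0.157

P = 1/(1+e^{1.6006}) = 0.1679
P(1−P) = 0.1679 × 0.8321 = 0.1397
I = a² × P(1−P) = 1.06² × 0.1397 = 0.15698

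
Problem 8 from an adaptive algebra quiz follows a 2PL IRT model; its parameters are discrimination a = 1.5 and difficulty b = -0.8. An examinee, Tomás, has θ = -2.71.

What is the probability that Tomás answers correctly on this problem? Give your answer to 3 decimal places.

0.054

P(θ) = 1 / (1 + exp(−a(θ − b)))
Exponent: 1.5 × (-2.71 − (-0.8)) = -2.8650
1/(1 + e^{2.8650}) = 0.0539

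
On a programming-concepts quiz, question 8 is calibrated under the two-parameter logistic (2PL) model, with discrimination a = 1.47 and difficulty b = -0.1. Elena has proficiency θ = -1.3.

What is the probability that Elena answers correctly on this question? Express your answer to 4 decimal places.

P(θ) = 1 / (1 + exp(−a(θ − b)))
Exponent: 1.47 × (-1.3 − (-0.1)) = -1.7640
1/(1 + e^{1.7640}) = 0.1463

0.1463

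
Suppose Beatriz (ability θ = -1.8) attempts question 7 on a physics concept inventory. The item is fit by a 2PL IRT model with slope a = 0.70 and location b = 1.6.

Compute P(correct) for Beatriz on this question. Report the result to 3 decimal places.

P(θ) = 1 / (1 + exp(−a(θ − b)))
Exponent: 0.70 × (-1.8 − 1.6) = -2.3800
1/(1 + e^{2.3800}) = 0.0847

0.085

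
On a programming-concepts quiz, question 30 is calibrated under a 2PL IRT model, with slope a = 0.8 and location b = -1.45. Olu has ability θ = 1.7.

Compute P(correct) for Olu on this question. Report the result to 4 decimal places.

P(θ) = 1 / (1 + exp(−a(θ − b)))
Exponent: 0.8 × (1.7 − (-1.45)) = 2.5200
1/(1 + e^{-2.5200}) = 0.9255

0.9255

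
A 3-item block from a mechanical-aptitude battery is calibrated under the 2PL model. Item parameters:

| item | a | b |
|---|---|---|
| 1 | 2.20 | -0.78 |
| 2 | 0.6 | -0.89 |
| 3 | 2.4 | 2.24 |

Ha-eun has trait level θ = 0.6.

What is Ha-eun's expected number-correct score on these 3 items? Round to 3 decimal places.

P(θ) = 1 / (1 + exp(−a(θ − b)))
P_1 = 1/(1+e^{-3.0360}) = 0.9542
P_2 = 1/(1+e^{-0.8940}) = 0.7097
P_3 = 1/(1+e^{3.9360}) = 0.0192
E[score] = 0.9542 + 0.7097 + 0.0192 = 1.6830

1.683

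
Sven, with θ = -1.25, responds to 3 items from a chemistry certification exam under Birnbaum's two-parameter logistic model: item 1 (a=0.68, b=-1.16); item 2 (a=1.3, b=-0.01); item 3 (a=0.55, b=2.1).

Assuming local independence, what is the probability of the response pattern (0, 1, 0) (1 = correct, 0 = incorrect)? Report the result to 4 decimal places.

0.0740

P(θ) = 1 / (1 + exp(−a(θ − b)))
P_1 = 1/(1+e^{0.0612}) = 0.4847
P_2 = 1/(1+e^{1.6120}) = 0.1663
P_3 = 1/(1+e^{1.8425}) = 0.1368
L = (1−P_1) × P_2 × (1−P_3) = 0.5153 × 0.1663 × 0.8632 = 0.07398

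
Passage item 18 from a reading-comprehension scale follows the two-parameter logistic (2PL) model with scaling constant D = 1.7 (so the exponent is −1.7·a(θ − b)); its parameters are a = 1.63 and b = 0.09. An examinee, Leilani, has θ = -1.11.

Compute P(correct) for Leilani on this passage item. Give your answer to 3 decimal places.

0.035

P(θ) = 1 / (1 + exp(−D·a(θ − b)))
Exponent: 1.7 × 1.63 × (-1.11 − 0.09) = -3.3252
1/(1 + e^{3.3252}) = 0.0347
P = 0.0347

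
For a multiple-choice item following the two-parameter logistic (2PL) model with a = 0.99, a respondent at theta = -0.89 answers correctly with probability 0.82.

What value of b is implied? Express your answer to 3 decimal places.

-2.422

P(theta) = 1 / (1 + exp(−a(theta − b)))
logit(0.82) = ln(0.82/0.18) = 1.5163
b = theta − logit/(a) = -0.89 − 1.5163/0.9900 = -2.4217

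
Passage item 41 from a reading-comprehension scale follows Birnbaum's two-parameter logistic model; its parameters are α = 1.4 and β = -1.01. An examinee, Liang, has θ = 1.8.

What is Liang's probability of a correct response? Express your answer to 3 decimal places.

0.981

P(θ) = 1 / (1 + exp(−α(θ − β)))
Exponent: 1.4 × (1.8 − (-1.01)) = 3.9340
1/(1 + e^{-3.9340}) = 0.9808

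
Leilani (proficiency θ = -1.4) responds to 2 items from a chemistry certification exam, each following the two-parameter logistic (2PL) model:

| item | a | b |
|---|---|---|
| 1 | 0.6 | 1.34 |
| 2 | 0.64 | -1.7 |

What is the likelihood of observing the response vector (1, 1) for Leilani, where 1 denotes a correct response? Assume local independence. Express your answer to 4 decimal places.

P(θ) = 1 / (1 + exp(−a(θ − b)))
P_1 = 1/(1+e^{1.6440}) = 0.1619
P_2 = 1/(1+e^{-0.1920}) = 0.5479
L = P_1 × P_2 = 0.1619 × 0.5479 = 0.08871

0.0887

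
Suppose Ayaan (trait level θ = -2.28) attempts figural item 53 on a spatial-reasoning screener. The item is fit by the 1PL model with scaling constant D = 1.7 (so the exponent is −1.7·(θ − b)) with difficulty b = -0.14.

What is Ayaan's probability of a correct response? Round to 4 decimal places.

P(θ) = 1 / (1 + exp(−D·(θ − b)))
Exponent: 1.7 × (-2.28 − (-0.14)) = -3.6380
1/(1 + e^{3.6380}) = 0.0256
P = 0.0256

0.0256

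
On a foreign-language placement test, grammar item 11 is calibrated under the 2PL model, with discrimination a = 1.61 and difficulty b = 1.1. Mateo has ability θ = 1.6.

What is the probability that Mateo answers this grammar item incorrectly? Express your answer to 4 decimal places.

P(θ) = 1 / (1 + exp(−a(θ − b)))
Exponent: 1.61 × (1.6 − 1.1) = 0.8050
1/(1 + e^{-0.8050}) = 0.6910
P(incorrect) = 1 − 0.6910 = 0.3090

0.3090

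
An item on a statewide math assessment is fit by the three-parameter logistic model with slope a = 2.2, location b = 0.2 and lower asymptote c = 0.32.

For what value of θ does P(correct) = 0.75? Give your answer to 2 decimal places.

0.45

P(θ) = c + (1 − c) · 1 / (1 + exp(−a(θ − b)))
Remove guessing floor: (0.75 − 0.32)/(1 − 0.32) = 0.6324
logit = ln(0.6324/0.3676) = 0.5423
θ = b + logit/(a) = 0.2 + 0.5423/2.2000 = 0.4465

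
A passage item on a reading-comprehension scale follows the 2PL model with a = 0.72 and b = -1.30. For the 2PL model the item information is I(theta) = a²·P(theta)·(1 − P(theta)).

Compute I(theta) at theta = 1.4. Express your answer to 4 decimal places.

P = 1/(1+e^{-1.9440}) = 0.8748
P(1−P) = 0.8748 × 0.1252 = 0.1095
I = a² × P(1−P) = 0.72² × 0.1095 = 0.05678

0.0568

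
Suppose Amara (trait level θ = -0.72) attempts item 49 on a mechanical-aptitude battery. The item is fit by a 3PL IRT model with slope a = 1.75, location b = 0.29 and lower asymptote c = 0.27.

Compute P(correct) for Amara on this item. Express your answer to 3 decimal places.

P(θ) = c + (1 − c) · 1 / (1 + exp(−a(θ − b)))
Exponent: 1.75 × (-0.72 − 0.29) = -1.7675
1/(1 + e^{1.7675}) = 0.1459
P = 0.27 + 0.73 × 0.1459 = 0.3765

0.376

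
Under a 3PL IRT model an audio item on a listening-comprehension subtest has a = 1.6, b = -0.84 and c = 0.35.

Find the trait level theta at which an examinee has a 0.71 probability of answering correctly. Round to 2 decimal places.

P(theta) = c + (1 − c) · 1 / (1 + exp(−a(theta − b)))
Remove guessing floor: (0.71 − 0.35)/(1 − 0.35) = 0.5538
logit = ln(0.5538/0.4462) = 0.2162
theta = b + logit/(a) = -0.84 + 0.2162/1.6000 = -0.7049

-0.70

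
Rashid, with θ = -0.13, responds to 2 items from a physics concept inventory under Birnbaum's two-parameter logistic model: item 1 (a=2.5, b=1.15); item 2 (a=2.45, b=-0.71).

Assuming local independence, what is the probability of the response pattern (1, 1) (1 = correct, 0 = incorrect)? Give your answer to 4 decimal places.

P(θ) = 1 / (1 + exp(−a(θ − b)))
P_1 = 1/(1+e^{3.2000}) = 0.0392
P_2 = 1/(1+e^{-1.4210}) = 0.8055
L = P_1 × P_2 = 0.0392 × 0.8055 = 0.03155

0.0315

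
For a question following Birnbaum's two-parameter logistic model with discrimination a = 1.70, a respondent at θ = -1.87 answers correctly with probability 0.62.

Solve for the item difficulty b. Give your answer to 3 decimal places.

P(θ) = 1 / (1 + exp(−a(θ − b)))
logit(0.62) = ln(0.62/0.38) = 0.4895
b = θ − logit/(a) = -1.87 − 0.4895/1.7000 = -2.1580

-2.158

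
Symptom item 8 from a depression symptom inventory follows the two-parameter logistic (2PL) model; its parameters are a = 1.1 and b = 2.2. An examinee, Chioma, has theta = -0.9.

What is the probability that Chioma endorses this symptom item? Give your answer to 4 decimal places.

0.0320

P(theta) = 1 / (1 + exp(−a(theta − b)))
Exponent: 1.1 × (-0.9 − 2.2) = -3.4100
1/(1 + e^{3.4100}) = 0.0320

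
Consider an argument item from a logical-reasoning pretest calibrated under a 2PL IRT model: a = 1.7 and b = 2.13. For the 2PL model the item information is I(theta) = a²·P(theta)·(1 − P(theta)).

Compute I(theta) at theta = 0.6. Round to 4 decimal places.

P = 1/(1+e^{2.6010}) = 0.0691
P(1−P) = 0.0691 × 0.9309 = 0.0643
I = a² × P(1−P) = 1.7² × 0.0643 = 0.18584

0.1858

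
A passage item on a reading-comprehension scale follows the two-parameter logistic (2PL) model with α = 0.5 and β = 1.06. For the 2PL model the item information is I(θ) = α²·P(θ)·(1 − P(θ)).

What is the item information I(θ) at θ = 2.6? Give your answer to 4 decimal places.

0.0541

P = 1/(1+e^{-0.7700}) = 0.6835
P(1−P) = 0.6835 × 0.3165 = 0.2163
I = α² × P(1−P) = 0.5² × 0.2163 = 0.05408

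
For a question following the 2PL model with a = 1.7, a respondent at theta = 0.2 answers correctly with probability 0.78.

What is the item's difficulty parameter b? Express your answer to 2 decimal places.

-0.54

P(theta) = 1 / (1 + exp(−a(theta − b)))
logit(0.78) = ln(0.78/0.22) = 1.2657
b = theta − logit/(a) = 0.2 − 1.2657/1.7000 = -0.5445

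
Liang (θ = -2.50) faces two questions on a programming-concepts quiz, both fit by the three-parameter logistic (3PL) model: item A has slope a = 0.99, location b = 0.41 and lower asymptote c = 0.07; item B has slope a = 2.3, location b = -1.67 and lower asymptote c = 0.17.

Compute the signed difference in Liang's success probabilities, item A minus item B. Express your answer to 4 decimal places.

P(θ) = c + (1 − c) · 1 / (1 + exp(−a(θ − b)))
P_A = 0.1194
P_B = 0.2771
P_A − P_B = -0.1578

-0.1578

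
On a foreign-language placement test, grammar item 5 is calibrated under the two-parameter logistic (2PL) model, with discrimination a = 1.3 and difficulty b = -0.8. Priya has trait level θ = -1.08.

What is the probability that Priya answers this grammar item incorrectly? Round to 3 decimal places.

0.590

P(θ) = 1 / (1 + exp(−a(θ − b)))
Exponent: 1.3 × (-1.08 − (-0.8)) = -0.3640
1/(1 + e^{0.3640}) = 0.4100
P(incorrect) = 1 − 0.4100 = 0.5900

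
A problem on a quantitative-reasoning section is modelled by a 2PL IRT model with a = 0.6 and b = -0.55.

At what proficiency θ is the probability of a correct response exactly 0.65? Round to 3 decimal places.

0.482

P(θ) = 1 / (1 + exp(−a(θ − b)))
logit = ln(0.6500/0.3500) = 0.6190
θ = b + logit/(a) = -0.55 + 0.6190/0.6000 = 0.4817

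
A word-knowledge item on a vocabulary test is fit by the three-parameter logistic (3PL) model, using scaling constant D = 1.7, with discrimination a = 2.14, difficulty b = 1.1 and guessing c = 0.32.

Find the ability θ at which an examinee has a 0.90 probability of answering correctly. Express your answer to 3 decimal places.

1.583

P(θ) = c + (1 − c) · 1 / (1 + exp(−D·a(θ − b)))
Remove guessing floor: (0.90 − 0.32)/(1 − 0.32) = 0.8529
logit = ln(0.8529/0.1471) = 1.7579
θ = b + logit/(1.7·a) = 1.1 + 1.7579/3.6380 = 1.5832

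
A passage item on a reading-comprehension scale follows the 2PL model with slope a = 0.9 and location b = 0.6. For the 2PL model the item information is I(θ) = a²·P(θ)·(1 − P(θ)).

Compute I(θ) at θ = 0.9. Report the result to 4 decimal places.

P = 1/(1+e^{-0.2700}) = 0.5671
P(1−P) = 0.5671 × 0.4329 = 0.2455
I = a² × P(1−P) = 0.9² × 0.2455 = 0.19885

0.1989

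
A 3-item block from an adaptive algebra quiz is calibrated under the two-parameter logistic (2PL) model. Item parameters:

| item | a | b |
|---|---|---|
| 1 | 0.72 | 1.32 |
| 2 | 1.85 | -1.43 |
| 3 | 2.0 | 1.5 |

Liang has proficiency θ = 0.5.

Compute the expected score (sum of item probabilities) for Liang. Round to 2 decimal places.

1.45

P(θ) = 1 / (1 + exp(−a(θ − b)))
P_1 = 1/(1+e^{0.5904}) = 0.3565
P_2 = 1/(1+e^{-3.5705}) = 0.9726
P_3 = 1/(1+e^{2.0000}) = 0.1192
E[score] = 0.3565 + 0.9726 + 0.1192 = 1.4484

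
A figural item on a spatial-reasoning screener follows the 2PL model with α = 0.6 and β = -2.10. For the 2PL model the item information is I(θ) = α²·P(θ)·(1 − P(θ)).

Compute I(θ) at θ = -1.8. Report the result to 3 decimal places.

P = 1/(1+e^{-0.1800}) = 0.5449
P(1−P) = 0.5449 × 0.4551 = 0.2480
I = α² × P(1−P) = 0.6² × 0.2480 = 0.08927

0.089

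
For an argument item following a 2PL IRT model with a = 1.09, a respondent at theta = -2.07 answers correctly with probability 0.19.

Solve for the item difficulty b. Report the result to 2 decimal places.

-0.74

P(theta) = 1 / (1 + exp(−a(theta − b)))
logit(0.19) = ln(0.19/0.81) = -1.4500
b = theta − logit/(a) = -2.07 − (-1.4500)/1.0900 = -0.7397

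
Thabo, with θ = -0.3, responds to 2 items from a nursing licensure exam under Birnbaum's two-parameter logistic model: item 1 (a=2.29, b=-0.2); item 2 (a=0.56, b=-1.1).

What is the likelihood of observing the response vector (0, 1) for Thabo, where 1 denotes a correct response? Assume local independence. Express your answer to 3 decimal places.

0.340

P(θ) = 1 / (1 + exp(−a(θ − b)))
P_1 = 1/(1+e^{0.2290}) = 0.4430
P_2 = 1/(1+e^{-0.4480}) = 0.6102
L = (1−P_1) × P_2 = 0.5570 × 0.6102 = 0.33986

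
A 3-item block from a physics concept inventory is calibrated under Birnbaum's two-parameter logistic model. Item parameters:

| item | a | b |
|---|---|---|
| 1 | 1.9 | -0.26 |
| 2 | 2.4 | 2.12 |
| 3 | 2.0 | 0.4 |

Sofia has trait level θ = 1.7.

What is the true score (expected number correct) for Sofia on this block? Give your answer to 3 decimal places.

2.175

P(θ) = 1 / (1 + exp(−a(θ − b)))
P_1 = 1/(1+e^{-3.7240}) = 0.9764
P_2 = 1/(1+e^{1.0080}) = 0.2674
P_3 = 1/(1+e^{-2.6000}) = 0.9309
E[score] = 0.9764 + 0.2674 + 0.9309 = 2.1747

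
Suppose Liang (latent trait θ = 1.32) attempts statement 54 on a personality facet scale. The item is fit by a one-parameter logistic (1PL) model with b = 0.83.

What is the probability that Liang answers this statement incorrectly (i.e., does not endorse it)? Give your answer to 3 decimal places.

P(θ) = 1 / (1 + exp(−(θ − b)))
Exponent: (1.32 − 0.83) = 0.4900
1/(1 + e^{-0.4900}) = 0.6201
P = 0.6201
P(incorrect) = 1 − 0.6201 = 0.3799

0.380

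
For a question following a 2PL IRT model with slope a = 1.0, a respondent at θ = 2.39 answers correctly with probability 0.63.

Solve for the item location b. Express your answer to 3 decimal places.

P(θ) = 1 / (1 + exp(−a(θ − b)))
logit(0.63) = ln(0.63/0.37) = 0.5322
b = θ − logit/(a) = 2.39 − 0.5322/1.0000 = 1.8578

1.858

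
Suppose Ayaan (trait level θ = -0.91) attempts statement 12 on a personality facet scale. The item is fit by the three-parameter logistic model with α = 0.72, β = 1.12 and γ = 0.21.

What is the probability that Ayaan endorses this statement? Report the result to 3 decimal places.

0.359

P(θ) = γ + (1 − γ) · 1 / (1 + exp(−α(θ − β)))
Exponent: 0.72 × (-0.91 − 1.12) = -1.4616
1/(1 + e^{1.4616}) = 0.1882
P = 0.21 + 0.79 × 0.1882 = 0.3587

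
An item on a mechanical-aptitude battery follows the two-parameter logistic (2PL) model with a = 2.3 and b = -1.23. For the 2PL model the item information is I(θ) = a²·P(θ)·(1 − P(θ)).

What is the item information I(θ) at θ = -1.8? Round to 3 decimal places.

P = 1/(1+e^{1.3110}) = 0.2123
P(1−P) = 0.2123 × 0.7877 = 0.1672
I = a² × P(1−P) = 2.3² × 0.1672 = 0.88470

0.885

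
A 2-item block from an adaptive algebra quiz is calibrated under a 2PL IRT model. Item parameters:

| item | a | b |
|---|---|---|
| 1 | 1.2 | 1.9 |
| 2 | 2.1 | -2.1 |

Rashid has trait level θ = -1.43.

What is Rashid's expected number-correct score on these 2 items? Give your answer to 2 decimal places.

0.82

P(θ) = 1 / (1 + exp(−a(θ − b)))
P_1 = 1/(1+e^{3.9960}) = 0.0181
P_2 = 1/(1+e^{-1.4070}) = 0.8033
E[score] = 0.0181 + 0.8033 = 0.8213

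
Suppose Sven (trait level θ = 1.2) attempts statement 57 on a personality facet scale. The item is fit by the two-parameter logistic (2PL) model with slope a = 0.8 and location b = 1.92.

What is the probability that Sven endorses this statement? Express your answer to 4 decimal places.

0.3599

P(θ) = 1 / (1 + exp(−a(θ − b)))
Exponent: 0.8 × (1.2 − 1.92) = -0.5760
1/(1 + e^{0.5760}) = 0.3599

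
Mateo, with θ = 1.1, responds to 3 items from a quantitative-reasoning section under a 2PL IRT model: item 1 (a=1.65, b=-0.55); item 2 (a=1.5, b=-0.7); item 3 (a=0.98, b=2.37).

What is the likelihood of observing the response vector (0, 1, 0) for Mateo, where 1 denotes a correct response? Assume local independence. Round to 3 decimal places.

P(θ) = 1 / (1 + exp(−a(θ − b)))
P_1 = 1/(1+e^{-2.7225}) = 0.9383
P_2 = 1/(1+e^{-2.7000}) = 0.9370
P_3 = 1/(1+e^{1.2446}) = 0.2236
L = (1−P_1) × P_2 × (1−P_3) = 0.0617 × 0.9370 × 0.7764 = 0.04486

0.045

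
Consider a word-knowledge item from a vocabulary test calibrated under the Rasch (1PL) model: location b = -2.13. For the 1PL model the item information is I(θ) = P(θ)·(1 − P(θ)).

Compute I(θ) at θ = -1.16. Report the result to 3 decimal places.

0.199

P = 1/(1+e^{-0.9700}) = 0.7251
P(1−P) = 0.7251 × 0.2749 = 0.1993
I = P(1−P) = 0.19932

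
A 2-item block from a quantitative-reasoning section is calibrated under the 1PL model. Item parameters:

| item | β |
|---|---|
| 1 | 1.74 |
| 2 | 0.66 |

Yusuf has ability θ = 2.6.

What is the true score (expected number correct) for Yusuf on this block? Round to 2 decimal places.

1.58

P(θ) = 1 / (1 + exp(−(θ − β)))
P_1 = 1/(1+e^{-0.8600}) = 0.7027
P_2 = 1/(1+e^{-1.9400}) = 0.8744
E[score] = 0.7027 + 0.8744 = 1.5770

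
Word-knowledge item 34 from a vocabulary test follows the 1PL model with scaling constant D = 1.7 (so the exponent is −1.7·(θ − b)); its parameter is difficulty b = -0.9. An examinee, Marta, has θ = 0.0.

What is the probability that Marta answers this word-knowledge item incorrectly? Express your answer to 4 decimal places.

P(θ) = 1 / (1 + exp(−D·(θ − b)))
Exponent: 1.7 × (0.0 − (-0.9)) = 1.5300
1/(1 + e^{-1.5300}) = 0.8220
P = 0.8220
P(incorrect) = 1 − 0.8220 = 0.1780

0.1780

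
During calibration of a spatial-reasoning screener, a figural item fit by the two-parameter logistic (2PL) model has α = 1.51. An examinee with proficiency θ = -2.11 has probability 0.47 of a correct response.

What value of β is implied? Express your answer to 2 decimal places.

-2.03

P(θ) = 1 / (1 + exp(−α(θ − β)))
logit(0.47) = ln(0.47/0.53) = -0.1201
β = θ − logit/(α) = -2.11 − (-0.1201)/1.5100 = -2.0304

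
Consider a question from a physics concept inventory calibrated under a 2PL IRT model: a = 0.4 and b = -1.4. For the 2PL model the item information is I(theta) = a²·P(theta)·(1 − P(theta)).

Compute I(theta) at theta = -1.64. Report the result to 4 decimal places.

0.0399

P = 1/(1+e^{0.0960}) = 0.4760
P(1−P) = 0.4760 × 0.5240 = 0.2494
I = a² × P(1−P) = 0.4² × 0.2494 = 0.03991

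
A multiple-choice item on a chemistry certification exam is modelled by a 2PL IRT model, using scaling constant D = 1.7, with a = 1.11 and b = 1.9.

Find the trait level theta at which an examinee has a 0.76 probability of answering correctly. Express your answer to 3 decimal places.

2.511

P(theta) = 1 / (1 + exp(−D·a(theta − b)))
logit = ln(0.7600/0.2400) = 1.1527
theta = b + logit/(1.7·a) = 1.9 + 1.1527/1.8870 = 2.5109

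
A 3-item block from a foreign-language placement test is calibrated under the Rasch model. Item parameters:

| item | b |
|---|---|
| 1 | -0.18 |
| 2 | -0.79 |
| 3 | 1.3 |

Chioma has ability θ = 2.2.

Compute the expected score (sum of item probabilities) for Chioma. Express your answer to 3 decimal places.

2.578

P(θ) = 1 / (1 + exp(−(θ − b)))
P_1 = 1/(1+e^{-2.3800}) = 0.9153
P_2 = 1/(1+e^{-2.9900}) = 0.9521
P_3 = 1/(1+e^{-0.9000}) = 0.7109
E[score] = 0.9153 + 0.9521 + 0.7109 = 2.5784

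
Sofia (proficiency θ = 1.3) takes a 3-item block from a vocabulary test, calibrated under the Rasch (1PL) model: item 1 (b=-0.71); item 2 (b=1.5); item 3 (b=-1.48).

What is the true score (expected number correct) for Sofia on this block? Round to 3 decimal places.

2.274

P(θ) = 1 / (1 + exp(−(θ − b)))
P_1 = 1/(1+e^{-2.0100}) = 0.8818
P_2 = 1/(1+e^{0.2000}) = 0.4502
P_3 = 1/(1+e^{-2.7800}) = 0.9416
E[score] = 0.8818 + 0.4502 + 0.9416 = 2.2736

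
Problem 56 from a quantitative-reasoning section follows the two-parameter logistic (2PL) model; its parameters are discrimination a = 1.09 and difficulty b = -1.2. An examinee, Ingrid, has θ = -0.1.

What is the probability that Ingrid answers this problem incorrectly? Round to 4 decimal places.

P(θ) = 1 / (1 + exp(−a(θ − b)))
Exponent: 1.09 × (-0.1 − (-1.2)) = 1.1990
1/(1 + e^{-1.1990}) = 0.7683
P(incorrect) = 1 − 0.7683 = 0.2317

0.2317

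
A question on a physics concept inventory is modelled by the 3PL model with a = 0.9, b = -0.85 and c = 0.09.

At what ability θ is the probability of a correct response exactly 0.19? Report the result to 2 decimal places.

-3.17

P(θ) = c + (1 − c) · 1 / (1 + exp(−a(θ − b)))
Remove guessing floor: (0.19 − 0.09)/(1 − 0.09) = 0.1099
logit = ln(0.1099/0.8901) = -2.0919
θ = b + logit/(a) = -0.85 + (-2.0919)/0.9000 = -3.1743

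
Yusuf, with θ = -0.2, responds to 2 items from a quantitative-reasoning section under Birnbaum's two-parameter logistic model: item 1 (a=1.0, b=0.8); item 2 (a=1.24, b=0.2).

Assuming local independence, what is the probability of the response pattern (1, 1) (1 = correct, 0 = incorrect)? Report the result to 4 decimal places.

P(θ) = 1 / (1 + exp(−a(θ − b)))
P_1 = 1/(1+e^{1.0000}) = 0.2689
P_2 = 1/(1+e^{0.4960}) = 0.3785
L = P_1 × P_2 = 0.2689 × 0.3785 = 0.10179

0.1018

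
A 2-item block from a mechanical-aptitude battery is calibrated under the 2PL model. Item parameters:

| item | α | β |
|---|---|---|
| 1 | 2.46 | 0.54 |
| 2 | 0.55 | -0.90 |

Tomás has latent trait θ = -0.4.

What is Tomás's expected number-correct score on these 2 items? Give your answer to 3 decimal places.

0.658

P(θ) = 1 / (1 + exp(−α(θ − β)))
P_1 = 1/(1+e^{2.3124}) = 0.0901
P_2 = 1/(1+e^{-0.2750}) = 0.5683
E[score] = 0.0901 + 0.5683 = 0.6584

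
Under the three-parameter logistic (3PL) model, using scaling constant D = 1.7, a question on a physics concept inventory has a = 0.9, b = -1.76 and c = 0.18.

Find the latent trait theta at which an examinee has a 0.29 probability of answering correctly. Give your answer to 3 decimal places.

P(theta) = c + (1 − c) · 1 / (1 + exp(−D·a(theta − b)))
Remove guessing floor: (0.29 − 0.18)/(1 − 0.18) = 0.1341
logit = ln(0.1341/0.8659) = -1.8648
theta = b + logit/(1.7·a) = -1.76 + (-1.8648)/1.5300 = -2.9788

-2.979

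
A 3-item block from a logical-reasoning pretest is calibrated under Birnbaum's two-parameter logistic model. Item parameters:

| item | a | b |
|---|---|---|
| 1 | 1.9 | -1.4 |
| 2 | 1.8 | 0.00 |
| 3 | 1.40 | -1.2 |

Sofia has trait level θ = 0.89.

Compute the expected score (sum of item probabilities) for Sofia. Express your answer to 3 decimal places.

2.769

P(θ) = 1 / (1 + exp(−a(θ − b)))
P_1 = 1/(1+e^{-4.3510}) = 0.9873
P_2 = 1/(1+e^{-1.6020}) = 0.8323
P_3 = 1/(1+e^{-2.9260}) = 0.9491
E[score] = 0.9873 + 0.8323 + 0.9491 = 2.7687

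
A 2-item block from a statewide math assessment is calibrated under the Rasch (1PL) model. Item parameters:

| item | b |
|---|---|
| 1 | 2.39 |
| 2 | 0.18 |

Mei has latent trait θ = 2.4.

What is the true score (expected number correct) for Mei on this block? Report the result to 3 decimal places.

1.405

P(θ) = 1 / (1 + exp(−(θ − b)))
P_1 = 1/(1+e^{-0.0100}) = 0.5025
P_2 = 1/(1+e^{-2.2200}) = 0.9020
E[score] = 0.5025 + 0.9020 = 1.4045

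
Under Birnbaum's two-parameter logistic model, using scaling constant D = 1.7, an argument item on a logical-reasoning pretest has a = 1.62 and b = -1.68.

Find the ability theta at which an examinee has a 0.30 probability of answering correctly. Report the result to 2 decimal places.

P(theta) = 1 / (1 + exp(−D·a(theta − b)))
logit = ln(0.3000/0.7000) = -0.8473
theta = b + logit/(1.7·a) = -1.68 + (-0.8473)/2.7540 = -1.9877

-1.99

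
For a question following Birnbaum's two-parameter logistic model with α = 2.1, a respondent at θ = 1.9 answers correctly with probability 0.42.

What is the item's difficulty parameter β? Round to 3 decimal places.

P(θ) = 1 / (1 + exp(−α(θ − β)))
logit(0.42) = ln(0.42/0.58) = -0.3228
β = θ − logit/(α) = 1.9 − (-0.3228)/2.1000 = 2.0537

2.054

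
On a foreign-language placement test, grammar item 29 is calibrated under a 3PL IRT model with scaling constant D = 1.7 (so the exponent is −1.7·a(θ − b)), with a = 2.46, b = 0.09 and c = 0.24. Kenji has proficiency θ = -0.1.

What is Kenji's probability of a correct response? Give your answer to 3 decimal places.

0.477

P(θ) = c + (1 − c) · 1 / (1 + exp(−D·a(θ − b)))
Exponent: 1.7 × 2.46 × (-0.1 − 0.09) = -0.7946
1/(1 + e^{0.7946}) = 0.3112
P = 0.24 + 0.76 × 0.3112 = 0.4765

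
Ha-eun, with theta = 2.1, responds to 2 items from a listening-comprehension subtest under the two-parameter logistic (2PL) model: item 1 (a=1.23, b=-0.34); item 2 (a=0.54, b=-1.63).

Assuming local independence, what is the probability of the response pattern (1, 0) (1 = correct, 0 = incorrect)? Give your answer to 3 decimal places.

0.112

P(theta) = 1 / (1 + exp(−a(theta − b)))
P_1 = 1/(1+e^{-3.0012}) = 0.9526
P_2 = 1/(1+e^{-2.0142}) = 0.8823
L = P_1 × (1−P_2) = 0.9526 × 0.1177 = 0.11214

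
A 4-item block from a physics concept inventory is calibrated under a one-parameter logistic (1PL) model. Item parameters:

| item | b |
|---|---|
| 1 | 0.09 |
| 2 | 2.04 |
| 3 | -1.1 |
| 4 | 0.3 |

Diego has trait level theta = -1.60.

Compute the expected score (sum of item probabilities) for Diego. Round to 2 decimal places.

P(theta) = 1 / (1 + exp(−(theta − b)))
P_1 = 1/(1+e^{1.6900}) = 0.1558
P_2 = 1/(1+e^{3.6400}) = 0.0256
P_3 = 1/(1+e^{0.5000}) = 0.3775
P_4 = 1/(1+e^{1.9000}) = 0.1301
E[score] = 0.1558 + 0.0256 + 0.3775 + 0.1301 = 0.6890

0.69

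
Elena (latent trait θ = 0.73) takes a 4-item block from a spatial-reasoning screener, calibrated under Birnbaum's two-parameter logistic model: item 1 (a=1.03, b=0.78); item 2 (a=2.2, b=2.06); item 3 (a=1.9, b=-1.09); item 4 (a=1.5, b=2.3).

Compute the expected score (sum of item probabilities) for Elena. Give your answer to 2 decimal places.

1.59

P(θ) = 1 / (1 + exp(−a(θ − b)))
P_1 = 1/(1+e^{0.0515}) = 0.4871
P_2 = 1/(1+e^{2.9260}) = 0.0509
P_3 = 1/(1+e^{-3.4580}) = 0.9695
P_4 = 1/(1+e^{2.3550}) = 0.0867
E[score] = 0.4871 + 0.0509 + 0.9695 + 0.0867 = 1.5941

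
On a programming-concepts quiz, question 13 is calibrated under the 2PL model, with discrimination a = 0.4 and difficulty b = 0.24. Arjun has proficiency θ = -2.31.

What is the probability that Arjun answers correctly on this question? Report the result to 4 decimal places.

P(θ) = 1 / (1 + exp(−a(θ − b)))
Exponent: 0.4 × (-2.31 − 0.24) = -1.0200
1/(1 + e^{1.0200}) = 0.2650

0.2650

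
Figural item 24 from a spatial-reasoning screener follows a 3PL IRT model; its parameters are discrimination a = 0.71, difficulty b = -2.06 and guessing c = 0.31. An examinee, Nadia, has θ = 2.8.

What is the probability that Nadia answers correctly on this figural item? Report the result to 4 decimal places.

P(θ) = c + (1 − c) · 1 / (1 + exp(−a(θ − b)))
Exponent: 0.71 × (2.8 − (-2.06)) = 3.4506
1/(1 + e^{-3.4506}) = 0.9692
P = 0.31 + 0.69 × 0.9692 = 0.9788

0.9788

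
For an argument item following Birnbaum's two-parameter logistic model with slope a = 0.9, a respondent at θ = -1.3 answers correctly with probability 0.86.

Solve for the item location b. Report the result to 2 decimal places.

P(θ) = 1 / (1 + exp(−a(θ − b)))
logit(0.86) = ln(0.86/0.14) = 1.8153
b = θ − logit/(a) = -1.3 − 1.8153/0.9000 = -3.3170

-3.32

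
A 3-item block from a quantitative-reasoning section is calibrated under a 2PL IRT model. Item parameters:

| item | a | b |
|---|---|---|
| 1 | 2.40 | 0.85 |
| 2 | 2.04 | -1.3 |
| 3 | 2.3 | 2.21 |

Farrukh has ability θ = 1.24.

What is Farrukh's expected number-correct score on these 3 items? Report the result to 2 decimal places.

1.81

P(θ) = 1 / (1 + exp(−a(θ − b)))
P_1 = 1/(1+e^{-0.9360}) = 0.7183
P_2 = 1/(1+e^{-5.1816}) = 0.9944
P_3 = 1/(1+e^{2.2310}) = 0.0970
E[score] = 0.7183 + 0.9944 + 0.0970 = 1.8097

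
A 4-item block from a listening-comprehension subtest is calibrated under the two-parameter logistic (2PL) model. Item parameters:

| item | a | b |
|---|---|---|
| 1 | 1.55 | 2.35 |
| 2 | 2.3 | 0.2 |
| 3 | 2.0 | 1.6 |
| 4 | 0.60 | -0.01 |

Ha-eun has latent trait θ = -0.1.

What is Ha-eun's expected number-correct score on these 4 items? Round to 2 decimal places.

0.87

P(θ) = 1 / (1 + exp(−a(θ − b)))
P_1 = 1/(1+e^{3.7975}) = 0.0219
P_2 = 1/(1+e^{0.6900}) = 0.3340
P_3 = 1/(1+e^{3.4000}) = 0.0323
P_4 = 1/(1+e^{0.0540}) = 0.4865
E[score] = 0.0219 + 0.3340 + 0.0323 + 0.4865 = 0.8748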